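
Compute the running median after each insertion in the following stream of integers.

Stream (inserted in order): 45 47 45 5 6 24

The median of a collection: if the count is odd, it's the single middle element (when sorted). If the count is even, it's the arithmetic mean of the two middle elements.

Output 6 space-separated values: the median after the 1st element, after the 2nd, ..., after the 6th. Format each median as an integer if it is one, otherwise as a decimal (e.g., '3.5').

Step 1: insert 45 -> lo=[45] (size 1, max 45) hi=[] (size 0) -> median=45
Step 2: insert 47 -> lo=[45] (size 1, max 45) hi=[47] (size 1, min 47) -> median=46
Step 3: insert 45 -> lo=[45, 45] (size 2, max 45) hi=[47] (size 1, min 47) -> median=45
Step 4: insert 5 -> lo=[5, 45] (size 2, max 45) hi=[45, 47] (size 2, min 45) -> median=45
Step 5: insert 6 -> lo=[5, 6, 45] (size 3, max 45) hi=[45, 47] (size 2, min 45) -> median=45
Step 6: insert 24 -> lo=[5, 6, 24] (size 3, max 24) hi=[45, 45, 47] (size 3, min 45) -> median=34.5

Answer: 45 46 45 45 45 34.5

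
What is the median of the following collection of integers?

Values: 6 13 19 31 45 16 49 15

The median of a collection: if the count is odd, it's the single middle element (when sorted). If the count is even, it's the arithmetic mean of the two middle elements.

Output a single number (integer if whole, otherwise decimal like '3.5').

Answer: 17.5

Derivation:
Step 1: insert 6 -> lo=[6] (size 1, max 6) hi=[] (size 0) -> median=6
Step 2: insert 13 -> lo=[6] (size 1, max 6) hi=[13] (size 1, min 13) -> median=9.5
Step 3: insert 19 -> lo=[6, 13] (size 2, max 13) hi=[19] (size 1, min 19) -> median=13
Step 4: insert 31 -> lo=[6, 13] (size 2, max 13) hi=[19, 31] (size 2, min 19) -> median=16
Step 5: insert 45 -> lo=[6, 13, 19] (size 3, max 19) hi=[31, 45] (size 2, min 31) -> median=19
Step 6: insert 16 -> lo=[6, 13, 16] (size 3, max 16) hi=[19, 31, 45] (size 3, min 19) -> median=17.5
Step 7: insert 49 -> lo=[6, 13, 16, 19] (size 4, max 19) hi=[31, 45, 49] (size 3, min 31) -> median=19
Step 8: insert 15 -> lo=[6, 13, 15, 16] (size 4, max 16) hi=[19, 31, 45, 49] (size 4, min 19) -> median=17.5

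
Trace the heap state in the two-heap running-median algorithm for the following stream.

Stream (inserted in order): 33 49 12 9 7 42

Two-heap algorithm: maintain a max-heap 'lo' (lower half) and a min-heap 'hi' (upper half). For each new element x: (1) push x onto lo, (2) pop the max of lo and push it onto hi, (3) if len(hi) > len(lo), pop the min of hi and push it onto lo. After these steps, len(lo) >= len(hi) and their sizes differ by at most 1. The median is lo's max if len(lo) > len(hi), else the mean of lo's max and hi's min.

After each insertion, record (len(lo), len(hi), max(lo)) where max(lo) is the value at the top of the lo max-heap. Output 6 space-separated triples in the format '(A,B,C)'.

Answer: (1,0,33) (1,1,33) (2,1,33) (2,2,12) (3,2,12) (3,3,12)

Derivation:
Step 1: insert 33 -> lo=[33] hi=[] -> (len(lo)=1, len(hi)=0, max(lo)=33)
Step 2: insert 49 -> lo=[33] hi=[49] -> (len(lo)=1, len(hi)=1, max(lo)=33)
Step 3: insert 12 -> lo=[12, 33] hi=[49] -> (len(lo)=2, len(hi)=1, max(lo)=33)
Step 4: insert 9 -> lo=[9, 12] hi=[33, 49] -> (len(lo)=2, len(hi)=2, max(lo)=12)
Step 5: insert 7 -> lo=[7, 9, 12] hi=[33, 49] -> (len(lo)=3, len(hi)=2, max(lo)=12)
Step 6: insert 42 -> lo=[7, 9, 12] hi=[33, 42, 49] -> (len(lo)=3, len(hi)=3, max(lo)=12)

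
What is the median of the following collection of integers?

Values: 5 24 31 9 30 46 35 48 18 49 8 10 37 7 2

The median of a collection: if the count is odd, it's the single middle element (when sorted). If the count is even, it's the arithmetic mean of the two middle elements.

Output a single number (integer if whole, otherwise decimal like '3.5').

Step 1: insert 5 -> lo=[5] (size 1, max 5) hi=[] (size 0) -> median=5
Step 2: insert 24 -> lo=[5] (size 1, max 5) hi=[24] (size 1, min 24) -> median=14.5
Step 3: insert 31 -> lo=[5, 24] (size 2, max 24) hi=[31] (size 1, min 31) -> median=24
Step 4: insert 9 -> lo=[5, 9] (size 2, max 9) hi=[24, 31] (size 2, min 24) -> median=16.5
Step 5: insert 30 -> lo=[5, 9, 24] (size 3, max 24) hi=[30, 31] (size 2, min 30) -> median=24
Step 6: insert 46 -> lo=[5, 9, 24] (size 3, max 24) hi=[30, 31, 46] (size 3, min 30) -> median=27
Step 7: insert 35 -> lo=[5, 9, 24, 30] (size 4, max 30) hi=[31, 35, 46] (size 3, min 31) -> median=30
Step 8: insert 48 -> lo=[5, 9, 24, 30] (size 4, max 30) hi=[31, 35, 46, 48] (size 4, min 31) -> median=30.5
Step 9: insert 18 -> lo=[5, 9, 18, 24, 30] (size 5, max 30) hi=[31, 35, 46, 48] (size 4, min 31) -> median=30
Step 10: insert 49 -> lo=[5, 9, 18, 24, 30] (size 5, max 30) hi=[31, 35, 46, 48, 49] (size 5, min 31) -> median=30.5
Step 11: insert 8 -> lo=[5, 8, 9, 18, 24, 30] (size 6, max 30) hi=[31, 35, 46, 48, 49] (size 5, min 31) -> median=30
Step 12: insert 10 -> lo=[5, 8, 9, 10, 18, 24] (size 6, max 24) hi=[30, 31, 35, 46, 48, 49] (size 6, min 30) -> median=27
Step 13: insert 37 -> lo=[5, 8, 9, 10, 18, 24, 30] (size 7, max 30) hi=[31, 35, 37, 46, 48, 49] (size 6, min 31) -> median=30
Step 14: insert 7 -> lo=[5, 7, 8, 9, 10, 18, 24] (size 7, max 24) hi=[30, 31, 35, 37, 46, 48, 49] (size 7, min 30) -> median=27
Step 15: insert 2 -> lo=[2, 5, 7, 8, 9, 10, 18, 24] (size 8, max 24) hi=[30, 31, 35, 37, 46, 48, 49] (size 7, min 30) -> median=24

Answer: 24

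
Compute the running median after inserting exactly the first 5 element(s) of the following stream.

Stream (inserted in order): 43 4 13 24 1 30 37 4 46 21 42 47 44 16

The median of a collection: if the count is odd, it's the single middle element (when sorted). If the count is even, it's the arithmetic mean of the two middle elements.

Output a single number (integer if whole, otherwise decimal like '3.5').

Step 1: insert 43 -> lo=[43] (size 1, max 43) hi=[] (size 0) -> median=43
Step 2: insert 4 -> lo=[4] (size 1, max 4) hi=[43] (size 1, min 43) -> median=23.5
Step 3: insert 13 -> lo=[4, 13] (size 2, max 13) hi=[43] (size 1, min 43) -> median=13
Step 4: insert 24 -> lo=[4, 13] (size 2, max 13) hi=[24, 43] (size 2, min 24) -> median=18.5
Step 5: insert 1 -> lo=[1, 4, 13] (size 3, max 13) hi=[24, 43] (size 2, min 24) -> median=13

Answer: 13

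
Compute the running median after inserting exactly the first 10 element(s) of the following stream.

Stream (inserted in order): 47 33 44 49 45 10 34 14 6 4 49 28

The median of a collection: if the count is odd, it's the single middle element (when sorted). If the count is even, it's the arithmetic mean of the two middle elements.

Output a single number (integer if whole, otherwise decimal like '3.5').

Answer: 33.5

Derivation:
Step 1: insert 47 -> lo=[47] (size 1, max 47) hi=[] (size 0) -> median=47
Step 2: insert 33 -> lo=[33] (size 1, max 33) hi=[47] (size 1, min 47) -> median=40
Step 3: insert 44 -> lo=[33, 44] (size 2, max 44) hi=[47] (size 1, min 47) -> median=44
Step 4: insert 49 -> lo=[33, 44] (size 2, max 44) hi=[47, 49] (size 2, min 47) -> median=45.5
Step 5: insert 45 -> lo=[33, 44, 45] (size 3, max 45) hi=[47, 49] (size 2, min 47) -> median=45
Step 6: insert 10 -> lo=[10, 33, 44] (size 3, max 44) hi=[45, 47, 49] (size 3, min 45) -> median=44.5
Step 7: insert 34 -> lo=[10, 33, 34, 44] (size 4, max 44) hi=[45, 47, 49] (size 3, min 45) -> median=44
Step 8: insert 14 -> lo=[10, 14, 33, 34] (size 4, max 34) hi=[44, 45, 47, 49] (size 4, min 44) -> median=39
Step 9: insert 6 -> lo=[6, 10, 14, 33, 34] (size 5, max 34) hi=[44, 45, 47, 49] (size 4, min 44) -> median=34
Step 10: insert 4 -> lo=[4, 6, 10, 14, 33] (size 5, max 33) hi=[34, 44, 45, 47, 49] (size 5, min 34) -> median=33.5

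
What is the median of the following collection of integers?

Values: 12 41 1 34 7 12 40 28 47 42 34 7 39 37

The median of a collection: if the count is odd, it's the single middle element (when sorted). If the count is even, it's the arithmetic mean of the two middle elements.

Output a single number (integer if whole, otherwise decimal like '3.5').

Step 1: insert 12 -> lo=[12] (size 1, max 12) hi=[] (size 0) -> median=12
Step 2: insert 41 -> lo=[12] (size 1, max 12) hi=[41] (size 1, min 41) -> median=26.5
Step 3: insert 1 -> lo=[1, 12] (size 2, max 12) hi=[41] (size 1, min 41) -> median=12
Step 4: insert 34 -> lo=[1, 12] (size 2, max 12) hi=[34, 41] (size 2, min 34) -> median=23
Step 5: insert 7 -> lo=[1, 7, 12] (size 3, max 12) hi=[34, 41] (size 2, min 34) -> median=12
Step 6: insert 12 -> lo=[1, 7, 12] (size 3, max 12) hi=[12, 34, 41] (size 3, min 12) -> median=12
Step 7: insert 40 -> lo=[1, 7, 12, 12] (size 4, max 12) hi=[34, 40, 41] (size 3, min 34) -> median=12
Step 8: insert 28 -> lo=[1, 7, 12, 12] (size 4, max 12) hi=[28, 34, 40, 41] (size 4, min 28) -> median=20
Step 9: insert 47 -> lo=[1, 7, 12, 12, 28] (size 5, max 28) hi=[34, 40, 41, 47] (size 4, min 34) -> median=28
Step 10: insert 42 -> lo=[1, 7, 12, 12, 28] (size 5, max 28) hi=[34, 40, 41, 42, 47] (size 5, min 34) -> median=31
Step 11: insert 34 -> lo=[1, 7, 12, 12, 28, 34] (size 6, max 34) hi=[34, 40, 41, 42, 47] (size 5, min 34) -> median=34
Step 12: insert 7 -> lo=[1, 7, 7, 12, 12, 28] (size 6, max 28) hi=[34, 34, 40, 41, 42, 47] (size 6, min 34) -> median=31
Step 13: insert 39 -> lo=[1, 7, 7, 12, 12, 28, 34] (size 7, max 34) hi=[34, 39, 40, 41, 42, 47] (size 6, min 34) -> median=34
Step 14: insert 37 -> lo=[1, 7, 7, 12, 12, 28, 34] (size 7, max 34) hi=[34, 37, 39, 40, 41, 42, 47] (size 7, min 34) -> median=34

Answer: 34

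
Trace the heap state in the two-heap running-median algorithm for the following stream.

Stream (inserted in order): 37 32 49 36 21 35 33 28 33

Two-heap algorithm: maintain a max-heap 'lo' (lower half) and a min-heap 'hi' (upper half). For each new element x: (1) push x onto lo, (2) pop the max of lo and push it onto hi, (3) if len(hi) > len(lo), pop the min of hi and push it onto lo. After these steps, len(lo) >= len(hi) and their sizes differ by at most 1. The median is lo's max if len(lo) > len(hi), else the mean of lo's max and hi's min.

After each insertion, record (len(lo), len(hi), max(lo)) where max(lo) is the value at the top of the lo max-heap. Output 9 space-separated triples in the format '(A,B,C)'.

Answer: (1,0,37) (1,1,32) (2,1,37) (2,2,36) (3,2,36) (3,3,35) (4,3,35) (4,4,33) (5,4,33)

Derivation:
Step 1: insert 37 -> lo=[37] hi=[] -> (len(lo)=1, len(hi)=0, max(lo)=37)
Step 2: insert 32 -> lo=[32] hi=[37] -> (len(lo)=1, len(hi)=1, max(lo)=32)
Step 3: insert 49 -> lo=[32, 37] hi=[49] -> (len(lo)=2, len(hi)=1, max(lo)=37)
Step 4: insert 36 -> lo=[32, 36] hi=[37, 49] -> (len(lo)=2, len(hi)=2, max(lo)=36)
Step 5: insert 21 -> lo=[21, 32, 36] hi=[37, 49] -> (len(lo)=3, len(hi)=2, max(lo)=36)
Step 6: insert 35 -> lo=[21, 32, 35] hi=[36, 37, 49] -> (len(lo)=3, len(hi)=3, max(lo)=35)
Step 7: insert 33 -> lo=[21, 32, 33, 35] hi=[36, 37, 49] -> (len(lo)=4, len(hi)=3, max(lo)=35)
Step 8: insert 28 -> lo=[21, 28, 32, 33] hi=[35, 36, 37, 49] -> (len(lo)=4, len(hi)=4, max(lo)=33)
Step 9: insert 33 -> lo=[21, 28, 32, 33, 33] hi=[35, 36, 37, 49] -> (len(lo)=5, len(hi)=4, max(lo)=33)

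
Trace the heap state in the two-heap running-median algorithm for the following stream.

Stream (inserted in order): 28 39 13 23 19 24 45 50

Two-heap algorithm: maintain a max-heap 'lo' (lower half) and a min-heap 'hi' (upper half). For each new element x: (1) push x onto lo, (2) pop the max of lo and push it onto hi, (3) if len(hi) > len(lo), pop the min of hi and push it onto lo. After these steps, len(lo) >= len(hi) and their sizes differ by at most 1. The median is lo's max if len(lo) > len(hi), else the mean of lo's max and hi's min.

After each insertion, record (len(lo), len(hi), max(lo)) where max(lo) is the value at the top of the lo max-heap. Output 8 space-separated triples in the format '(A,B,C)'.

Step 1: insert 28 -> lo=[28] hi=[] -> (len(lo)=1, len(hi)=0, max(lo)=28)
Step 2: insert 39 -> lo=[28] hi=[39] -> (len(lo)=1, len(hi)=1, max(lo)=28)
Step 3: insert 13 -> lo=[13, 28] hi=[39] -> (len(lo)=2, len(hi)=1, max(lo)=28)
Step 4: insert 23 -> lo=[13, 23] hi=[28, 39] -> (len(lo)=2, len(hi)=2, max(lo)=23)
Step 5: insert 19 -> lo=[13, 19, 23] hi=[28, 39] -> (len(lo)=3, len(hi)=2, max(lo)=23)
Step 6: insert 24 -> lo=[13, 19, 23] hi=[24, 28, 39] -> (len(lo)=3, len(hi)=3, max(lo)=23)
Step 7: insert 45 -> lo=[13, 19, 23, 24] hi=[28, 39, 45] -> (len(lo)=4, len(hi)=3, max(lo)=24)
Step 8: insert 50 -> lo=[13, 19, 23, 24] hi=[28, 39, 45, 50] -> (len(lo)=4, len(hi)=4, max(lo)=24)

Answer: (1,0,28) (1,1,28) (2,1,28) (2,2,23) (3,2,23) (3,3,23) (4,3,24) (4,4,24)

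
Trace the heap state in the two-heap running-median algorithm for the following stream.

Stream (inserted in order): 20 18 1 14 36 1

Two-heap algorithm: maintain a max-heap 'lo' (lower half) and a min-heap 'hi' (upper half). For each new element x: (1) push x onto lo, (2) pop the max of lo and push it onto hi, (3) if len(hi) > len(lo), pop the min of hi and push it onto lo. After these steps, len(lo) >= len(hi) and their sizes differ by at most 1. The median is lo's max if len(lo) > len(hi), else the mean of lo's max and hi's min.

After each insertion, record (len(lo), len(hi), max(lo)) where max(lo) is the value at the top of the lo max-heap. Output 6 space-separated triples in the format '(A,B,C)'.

Step 1: insert 20 -> lo=[20] hi=[] -> (len(lo)=1, len(hi)=0, max(lo)=20)
Step 2: insert 18 -> lo=[18] hi=[20] -> (len(lo)=1, len(hi)=1, max(lo)=18)
Step 3: insert 1 -> lo=[1, 18] hi=[20] -> (len(lo)=2, len(hi)=1, max(lo)=18)
Step 4: insert 14 -> lo=[1, 14] hi=[18, 20] -> (len(lo)=2, len(hi)=2, max(lo)=14)
Step 5: insert 36 -> lo=[1, 14, 18] hi=[20, 36] -> (len(lo)=3, len(hi)=2, max(lo)=18)
Step 6: insert 1 -> lo=[1, 1, 14] hi=[18, 20, 36] -> (len(lo)=3, len(hi)=3, max(lo)=14)

Answer: (1,0,20) (1,1,18) (2,1,18) (2,2,14) (3,2,18) (3,3,14)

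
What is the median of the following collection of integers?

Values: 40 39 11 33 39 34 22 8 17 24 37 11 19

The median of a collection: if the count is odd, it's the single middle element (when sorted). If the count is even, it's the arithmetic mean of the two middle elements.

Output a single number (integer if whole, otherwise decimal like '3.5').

Answer: 24

Derivation:
Step 1: insert 40 -> lo=[40] (size 1, max 40) hi=[] (size 0) -> median=40
Step 2: insert 39 -> lo=[39] (size 1, max 39) hi=[40] (size 1, min 40) -> median=39.5
Step 3: insert 11 -> lo=[11, 39] (size 2, max 39) hi=[40] (size 1, min 40) -> median=39
Step 4: insert 33 -> lo=[11, 33] (size 2, max 33) hi=[39, 40] (size 2, min 39) -> median=36
Step 5: insert 39 -> lo=[11, 33, 39] (size 3, max 39) hi=[39, 40] (size 2, min 39) -> median=39
Step 6: insert 34 -> lo=[11, 33, 34] (size 3, max 34) hi=[39, 39, 40] (size 3, min 39) -> median=36.5
Step 7: insert 22 -> lo=[11, 22, 33, 34] (size 4, max 34) hi=[39, 39, 40] (size 3, min 39) -> median=34
Step 8: insert 8 -> lo=[8, 11, 22, 33] (size 4, max 33) hi=[34, 39, 39, 40] (size 4, min 34) -> median=33.5
Step 9: insert 17 -> lo=[8, 11, 17, 22, 33] (size 5, max 33) hi=[34, 39, 39, 40] (size 4, min 34) -> median=33
Step 10: insert 24 -> lo=[8, 11, 17, 22, 24] (size 5, max 24) hi=[33, 34, 39, 39, 40] (size 5, min 33) -> median=28.5
Step 11: insert 37 -> lo=[8, 11, 17, 22, 24, 33] (size 6, max 33) hi=[34, 37, 39, 39, 40] (size 5, min 34) -> median=33
Step 12: insert 11 -> lo=[8, 11, 11, 17, 22, 24] (size 6, max 24) hi=[33, 34, 37, 39, 39, 40] (size 6, min 33) -> median=28.5
Step 13: insert 19 -> lo=[8, 11, 11, 17, 19, 22, 24] (size 7, max 24) hi=[33, 34, 37, 39, 39, 40] (size 6, min 33) -> median=24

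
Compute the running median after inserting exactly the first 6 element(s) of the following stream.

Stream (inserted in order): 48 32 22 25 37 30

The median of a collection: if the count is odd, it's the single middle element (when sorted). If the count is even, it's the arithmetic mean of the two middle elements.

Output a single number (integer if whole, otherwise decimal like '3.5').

Answer: 31

Derivation:
Step 1: insert 48 -> lo=[48] (size 1, max 48) hi=[] (size 0) -> median=48
Step 2: insert 32 -> lo=[32] (size 1, max 32) hi=[48] (size 1, min 48) -> median=40
Step 3: insert 22 -> lo=[22, 32] (size 2, max 32) hi=[48] (size 1, min 48) -> median=32
Step 4: insert 25 -> lo=[22, 25] (size 2, max 25) hi=[32, 48] (size 2, min 32) -> median=28.5
Step 5: insert 37 -> lo=[22, 25, 32] (size 3, max 32) hi=[37, 48] (size 2, min 37) -> median=32
Step 6: insert 30 -> lo=[22, 25, 30] (size 3, max 30) hi=[32, 37, 48] (size 3, min 32) -> median=31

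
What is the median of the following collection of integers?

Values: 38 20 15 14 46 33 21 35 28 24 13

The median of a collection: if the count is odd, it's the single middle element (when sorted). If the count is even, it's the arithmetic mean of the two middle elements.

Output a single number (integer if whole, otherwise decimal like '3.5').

Answer: 24

Derivation:
Step 1: insert 38 -> lo=[38] (size 1, max 38) hi=[] (size 0) -> median=38
Step 2: insert 20 -> lo=[20] (size 1, max 20) hi=[38] (size 1, min 38) -> median=29
Step 3: insert 15 -> lo=[15, 20] (size 2, max 20) hi=[38] (size 1, min 38) -> median=20
Step 4: insert 14 -> lo=[14, 15] (size 2, max 15) hi=[20, 38] (size 2, min 20) -> median=17.5
Step 5: insert 46 -> lo=[14, 15, 20] (size 3, max 20) hi=[38, 46] (size 2, min 38) -> median=20
Step 6: insert 33 -> lo=[14, 15, 20] (size 3, max 20) hi=[33, 38, 46] (size 3, min 33) -> median=26.5
Step 7: insert 21 -> lo=[14, 15, 20, 21] (size 4, max 21) hi=[33, 38, 46] (size 3, min 33) -> median=21
Step 8: insert 35 -> lo=[14, 15, 20, 21] (size 4, max 21) hi=[33, 35, 38, 46] (size 4, min 33) -> median=27
Step 9: insert 28 -> lo=[14, 15, 20, 21, 28] (size 5, max 28) hi=[33, 35, 38, 46] (size 4, min 33) -> median=28
Step 10: insert 24 -> lo=[14, 15, 20, 21, 24] (size 5, max 24) hi=[28, 33, 35, 38, 46] (size 5, min 28) -> median=26
Step 11: insert 13 -> lo=[13, 14, 15, 20, 21, 24] (size 6, max 24) hi=[28, 33, 35, 38, 46] (size 5, min 28) -> median=24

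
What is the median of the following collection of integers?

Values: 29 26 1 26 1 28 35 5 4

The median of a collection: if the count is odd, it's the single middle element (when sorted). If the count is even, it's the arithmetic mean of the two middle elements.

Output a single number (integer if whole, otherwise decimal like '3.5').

Answer: 26

Derivation:
Step 1: insert 29 -> lo=[29] (size 1, max 29) hi=[] (size 0) -> median=29
Step 2: insert 26 -> lo=[26] (size 1, max 26) hi=[29] (size 1, min 29) -> median=27.5
Step 3: insert 1 -> lo=[1, 26] (size 2, max 26) hi=[29] (size 1, min 29) -> median=26
Step 4: insert 26 -> lo=[1, 26] (size 2, max 26) hi=[26, 29] (size 2, min 26) -> median=26
Step 5: insert 1 -> lo=[1, 1, 26] (size 3, max 26) hi=[26, 29] (size 2, min 26) -> median=26
Step 6: insert 28 -> lo=[1, 1, 26] (size 3, max 26) hi=[26, 28, 29] (size 3, min 26) -> median=26
Step 7: insert 35 -> lo=[1, 1, 26, 26] (size 4, max 26) hi=[28, 29, 35] (size 3, min 28) -> median=26
Step 8: insert 5 -> lo=[1, 1, 5, 26] (size 4, max 26) hi=[26, 28, 29, 35] (size 4, min 26) -> median=26
Step 9: insert 4 -> lo=[1, 1, 4, 5, 26] (size 5, max 26) hi=[26, 28, 29, 35] (size 4, min 26) -> median=26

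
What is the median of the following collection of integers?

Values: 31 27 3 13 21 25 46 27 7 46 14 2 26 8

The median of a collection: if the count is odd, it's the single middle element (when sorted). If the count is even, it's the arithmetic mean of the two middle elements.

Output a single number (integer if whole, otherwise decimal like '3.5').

Step 1: insert 31 -> lo=[31] (size 1, max 31) hi=[] (size 0) -> median=31
Step 2: insert 27 -> lo=[27] (size 1, max 27) hi=[31] (size 1, min 31) -> median=29
Step 3: insert 3 -> lo=[3, 27] (size 2, max 27) hi=[31] (size 1, min 31) -> median=27
Step 4: insert 13 -> lo=[3, 13] (size 2, max 13) hi=[27, 31] (size 2, min 27) -> median=20
Step 5: insert 21 -> lo=[3, 13, 21] (size 3, max 21) hi=[27, 31] (size 2, min 27) -> median=21
Step 6: insert 25 -> lo=[3, 13, 21] (size 3, max 21) hi=[25, 27, 31] (size 3, min 25) -> median=23
Step 7: insert 46 -> lo=[3, 13, 21, 25] (size 4, max 25) hi=[27, 31, 46] (size 3, min 27) -> median=25
Step 8: insert 27 -> lo=[3, 13, 21, 25] (size 4, max 25) hi=[27, 27, 31, 46] (size 4, min 27) -> median=26
Step 9: insert 7 -> lo=[3, 7, 13, 21, 25] (size 5, max 25) hi=[27, 27, 31, 46] (size 4, min 27) -> median=25
Step 10: insert 46 -> lo=[3, 7, 13, 21, 25] (size 5, max 25) hi=[27, 27, 31, 46, 46] (size 5, min 27) -> median=26
Step 11: insert 14 -> lo=[3, 7, 13, 14, 21, 25] (size 6, max 25) hi=[27, 27, 31, 46, 46] (size 5, min 27) -> median=25
Step 12: insert 2 -> lo=[2, 3, 7, 13, 14, 21] (size 6, max 21) hi=[25, 27, 27, 31, 46, 46] (size 6, min 25) -> median=23
Step 13: insert 26 -> lo=[2, 3, 7, 13, 14, 21, 25] (size 7, max 25) hi=[26, 27, 27, 31, 46, 46] (size 6, min 26) -> median=25
Step 14: insert 8 -> lo=[2, 3, 7, 8, 13, 14, 21] (size 7, max 21) hi=[25, 26, 27, 27, 31, 46, 46] (size 7, min 25) -> median=23

Answer: 23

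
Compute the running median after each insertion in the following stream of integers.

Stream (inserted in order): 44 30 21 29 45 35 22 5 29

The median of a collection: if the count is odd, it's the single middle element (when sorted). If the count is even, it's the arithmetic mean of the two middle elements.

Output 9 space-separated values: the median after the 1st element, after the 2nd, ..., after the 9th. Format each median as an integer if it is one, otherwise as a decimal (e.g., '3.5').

Step 1: insert 44 -> lo=[44] (size 1, max 44) hi=[] (size 0) -> median=44
Step 2: insert 30 -> lo=[30] (size 1, max 30) hi=[44] (size 1, min 44) -> median=37
Step 3: insert 21 -> lo=[21, 30] (size 2, max 30) hi=[44] (size 1, min 44) -> median=30
Step 4: insert 29 -> lo=[21, 29] (size 2, max 29) hi=[30, 44] (size 2, min 30) -> median=29.5
Step 5: insert 45 -> lo=[21, 29, 30] (size 3, max 30) hi=[44, 45] (size 2, min 44) -> median=30
Step 6: insert 35 -> lo=[21, 29, 30] (size 3, max 30) hi=[35, 44, 45] (size 3, min 35) -> median=32.5
Step 7: insert 22 -> lo=[21, 22, 29, 30] (size 4, max 30) hi=[35, 44, 45] (size 3, min 35) -> median=30
Step 8: insert 5 -> lo=[5, 21, 22, 29] (size 4, max 29) hi=[30, 35, 44, 45] (size 4, min 30) -> median=29.5
Step 9: insert 29 -> lo=[5, 21, 22, 29, 29] (size 5, max 29) hi=[30, 35, 44, 45] (size 4, min 30) -> median=29

Answer: 44 37 30 29.5 30 32.5 30 29.5 29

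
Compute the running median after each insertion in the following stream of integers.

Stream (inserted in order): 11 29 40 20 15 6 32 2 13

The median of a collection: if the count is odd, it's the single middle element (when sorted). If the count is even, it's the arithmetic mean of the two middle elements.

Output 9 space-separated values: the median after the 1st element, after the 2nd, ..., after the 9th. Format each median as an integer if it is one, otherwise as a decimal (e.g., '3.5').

Answer: 11 20 29 24.5 20 17.5 20 17.5 15

Derivation:
Step 1: insert 11 -> lo=[11] (size 1, max 11) hi=[] (size 0) -> median=11
Step 2: insert 29 -> lo=[11] (size 1, max 11) hi=[29] (size 1, min 29) -> median=20
Step 3: insert 40 -> lo=[11, 29] (size 2, max 29) hi=[40] (size 1, min 40) -> median=29
Step 4: insert 20 -> lo=[11, 20] (size 2, max 20) hi=[29, 40] (size 2, min 29) -> median=24.5
Step 5: insert 15 -> lo=[11, 15, 20] (size 3, max 20) hi=[29, 40] (size 2, min 29) -> median=20
Step 6: insert 6 -> lo=[6, 11, 15] (size 3, max 15) hi=[20, 29, 40] (size 3, min 20) -> median=17.5
Step 7: insert 32 -> lo=[6, 11, 15, 20] (size 4, max 20) hi=[29, 32, 40] (size 3, min 29) -> median=20
Step 8: insert 2 -> lo=[2, 6, 11, 15] (size 4, max 15) hi=[20, 29, 32, 40] (size 4, min 20) -> median=17.5
Step 9: insert 13 -> lo=[2, 6, 11, 13, 15] (size 5, max 15) hi=[20, 29, 32, 40] (size 4, min 20) -> median=15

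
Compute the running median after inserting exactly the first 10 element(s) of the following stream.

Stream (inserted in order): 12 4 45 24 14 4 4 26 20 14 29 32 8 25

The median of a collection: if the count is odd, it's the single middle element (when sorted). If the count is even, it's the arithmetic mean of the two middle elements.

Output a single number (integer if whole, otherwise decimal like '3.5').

Answer: 14

Derivation:
Step 1: insert 12 -> lo=[12] (size 1, max 12) hi=[] (size 0) -> median=12
Step 2: insert 4 -> lo=[4] (size 1, max 4) hi=[12] (size 1, min 12) -> median=8
Step 3: insert 45 -> lo=[4, 12] (size 2, max 12) hi=[45] (size 1, min 45) -> median=12
Step 4: insert 24 -> lo=[4, 12] (size 2, max 12) hi=[24, 45] (size 2, min 24) -> median=18
Step 5: insert 14 -> lo=[4, 12, 14] (size 3, max 14) hi=[24, 45] (size 2, min 24) -> median=14
Step 6: insert 4 -> lo=[4, 4, 12] (size 3, max 12) hi=[14, 24, 45] (size 3, min 14) -> median=13
Step 7: insert 4 -> lo=[4, 4, 4, 12] (size 4, max 12) hi=[14, 24, 45] (size 3, min 14) -> median=12
Step 8: insert 26 -> lo=[4, 4, 4, 12] (size 4, max 12) hi=[14, 24, 26, 45] (size 4, min 14) -> median=13
Step 9: insert 20 -> lo=[4, 4, 4, 12, 14] (size 5, max 14) hi=[20, 24, 26, 45] (size 4, min 20) -> median=14
Step 10: insert 14 -> lo=[4, 4, 4, 12, 14] (size 5, max 14) hi=[14, 20, 24, 26, 45] (size 5, min 14) -> median=14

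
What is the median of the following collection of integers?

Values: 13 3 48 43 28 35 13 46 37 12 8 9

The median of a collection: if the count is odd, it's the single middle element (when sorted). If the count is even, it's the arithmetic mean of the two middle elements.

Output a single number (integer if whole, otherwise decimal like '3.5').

Answer: 20.5

Derivation:
Step 1: insert 13 -> lo=[13] (size 1, max 13) hi=[] (size 0) -> median=13
Step 2: insert 3 -> lo=[3] (size 1, max 3) hi=[13] (size 1, min 13) -> median=8
Step 3: insert 48 -> lo=[3, 13] (size 2, max 13) hi=[48] (size 1, min 48) -> median=13
Step 4: insert 43 -> lo=[3, 13] (size 2, max 13) hi=[43, 48] (size 2, min 43) -> median=28
Step 5: insert 28 -> lo=[3, 13, 28] (size 3, max 28) hi=[43, 48] (size 2, min 43) -> median=28
Step 6: insert 35 -> lo=[3, 13, 28] (size 3, max 28) hi=[35, 43, 48] (size 3, min 35) -> median=31.5
Step 7: insert 13 -> lo=[3, 13, 13, 28] (size 4, max 28) hi=[35, 43, 48] (size 3, min 35) -> median=28
Step 8: insert 46 -> lo=[3, 13, 13, 28] (size 4, max 28) hi=[35, 43, 46, 48] (size 4, min 35) -> median=31.5
Step 9: insert 37 -> lo=[3, 13, 13, 28, 35] (size 5, max 35) hi=[37, 43, 46, 48] (size 4, min 37) -> median=35
Step 10: insert 12 -> lo=[3, 12, 13, 13, 28] (size 5, max 28) hi=[35, 37, 43, 46, 48] (size 5, min 35) -> median=31.5
Step 11: insert 8 -> lo=[3, 8, 12, 13, 13, 28] (size 6, max 28) hi=[35, 37, 43, 46, 48] (size 5, min 35) -> median=28
Step 12: insert 9 -> lo=[3, 8, 9, 12, 13, 13] (size 6, max 13) hi=[28, 35, 37, 43, 46, 48] (size 6, min 28) -> median=20.5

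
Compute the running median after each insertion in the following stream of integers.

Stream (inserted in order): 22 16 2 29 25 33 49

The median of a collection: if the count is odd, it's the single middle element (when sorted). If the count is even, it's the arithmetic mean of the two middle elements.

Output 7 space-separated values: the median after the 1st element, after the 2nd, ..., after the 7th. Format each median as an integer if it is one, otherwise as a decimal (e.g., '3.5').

Step 1: insert 22 -> lo=[22] (size 1, max 22) hi=[] (size 0) -> median=22
Step 2: insert 16 -> lo=[16] (size 1, max 16) hi=[22] (size 1, min 22) -> median=19
Step 3: insert 2 -> lo=[2, 16] (size 2, max 16) hi=[22] (size 1, min 22) -> median=16
Step 4: insert 29 -> lo=[2, 16] (size 2, max 16) hi=[22, 29] (size 2, min 22) -> median=19
Step 5: insert 25 -> lo=[2, 16, 22] (size 3, max 22) hi=[25, 29] (size 2, min 25) -> median=22
Step 6: insert 33 -> lo=[2, 16, 22] (size 3, max 22) hi=[25, 29, 33] (size 3, min 25) -> median=23.5
Step 7: insert 49 -> lo=[2, 16, 22, 25] (size 4, max 25) hi=[29, 33, 49] (size 3, min 29) -> median=25

Answer: 22 19 16 19 22 23.5 25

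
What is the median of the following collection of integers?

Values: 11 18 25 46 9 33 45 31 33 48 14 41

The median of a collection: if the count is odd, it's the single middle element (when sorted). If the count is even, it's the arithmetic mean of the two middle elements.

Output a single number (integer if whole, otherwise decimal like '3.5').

Step 1: insert 11 -> lo=[11] (size 1, max 11) hi=[] (size 0) -> median=11
Step 2: insert 18 -> lo=[11] (size 1, max 11) hi=[18] (size 1, min 18) -> median=14.5
Step 3: insert 25 -> lo=[11, 18] (size 2, max 18) hi=[25] (size 1, min 25) -> median=18
Step 4: insert 46 -> lo=[11, 18] (size 2, max 18) hi=[25, 46] (size 2, min 25) -> median=21.5
Step 5: insert 9 -> lo=[9, 11, 18] (size 3, max 18) hi=[25, 46] (size 2, min 25) -> median=18
Step 6: insert 33 -> lo=[9, 11, 18] (size 3, max 18) hi=[25, 33, 46] (size 3, min 25) -> median=21.5
Step 7: insert 45 -> lo=[9, 11, 18, 25] (size 4, max 25) hi=[33, 45, 46] (size 3, min 33) -> median=25
Step 8: insert 31 -> lo=[9, 11, 18, 25] (size 4, max 25) hi=[31, 33, 45, 46] (size 4, min 31) -> median=28
Step 9: insert 33 -> lo=[9, 11, 18, 25, 31] (size 5, max 31) hi=[33, 33, 45, 46] (size 4, min 33) -> median=31
Step 10: insert 48 -> lo=[9, 11, 18, 25, 31] (size 5, max 31) hi=[33, 33, 45, 46, 48] (size 5, min 33) -> median=32
Step 11: insert 14 -> lo=[9, 11, 14, 18, 25, 31] (size 6, max 31) hi=[33, 33, 45, 46, 48] (size 5, min 33) -> median=31
Step 12: insert 41 -> lo=[9, 11, 14, 18, 25, 31] (size 6, max 31) hi=[33, 33, 41, 45, 46, 48] (size 6, min 33) -> median=32

Answer: 32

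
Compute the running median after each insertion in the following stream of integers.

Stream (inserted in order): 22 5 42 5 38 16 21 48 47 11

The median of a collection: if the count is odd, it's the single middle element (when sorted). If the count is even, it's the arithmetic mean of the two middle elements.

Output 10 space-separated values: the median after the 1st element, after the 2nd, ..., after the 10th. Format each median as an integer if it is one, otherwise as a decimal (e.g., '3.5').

Answer: 22 13.5 22 13.5 22 19 21 21.5 22 21.5

Derivation:
Step 1: insert 22 -> lo=[22] (size 1, max 22) hi=[] (size 0) -> median=22
Step 2: insert 5 -> lo=[5] (size 1, max 5) hi=[22] (size 1, min 22) -> median=13.5
Step 3: insert 42 -> lo=[5, 22] (size 2, max 22) hi=[42] (size 1, min 42) -> median=22
Step 4: insert 5 -> lo=[5, 5] (size 2, max 5) hi=[22, 42] (size 2, min 22) -> median=13.5
Step 5: insert 38 -> lo=[5, 5, 22] (size 3, max 22) hi=[38, 42] (size 2, min 38) -> median=22
Step 6: insert 16 -> lo=[5, 5, 16] (size 3, max 16) hi=[22, 38, 42] (size 3, min 22) -> median=19
Step 7: insert 21 -> lo=[5, 5, 16, 21] (size 4, max 21) hi=[22, 38, 42] (size 3, min 22) -> median=21
Step 8: insert 48 -> lo=[5, 5, 16, 21] (size 4, max 21) hi=[22, 38, 42, 48] (size 4, min 22) -> median=21.5
Step 9: insert 47 -> lo=[5, 5, 16, 21, 22] (size 5, max 22) hi=[38, 42, 47, 48] (size 4, min 38) -> median=22
Step 10: insert 11 -> lo=[5, 5, 11, 16, 21] (size 5, max 21) hi=[22, 38, 42, 47, 48] (size 5, min 22) -> median=21.5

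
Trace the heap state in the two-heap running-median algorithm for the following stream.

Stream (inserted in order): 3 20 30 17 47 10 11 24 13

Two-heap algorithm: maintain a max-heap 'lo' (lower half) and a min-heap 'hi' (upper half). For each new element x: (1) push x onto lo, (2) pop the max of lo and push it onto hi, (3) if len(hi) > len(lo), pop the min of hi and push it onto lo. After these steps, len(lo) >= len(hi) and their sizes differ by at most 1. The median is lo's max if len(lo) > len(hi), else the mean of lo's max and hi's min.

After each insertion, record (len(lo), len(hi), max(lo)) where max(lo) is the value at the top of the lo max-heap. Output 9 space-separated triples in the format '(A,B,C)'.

Step 1: insert 3 -> lo=[3] hi=[] -> (len(lo)=1, len(hi)=0, max(lo)=3)
Step 2: insert 20 -> lo=[3] hi=[20] -> (len(lo)=1, len(hi)=1, max(lo)=3)
Step 3: insert 30 -> lo=[3, 20] hi=[30] -> (len(lo)=2, len(hi)=1, max(lo)=20)
Step 4: insert 17 -> lo=[3, 17] hi=[20, 30] -> (len(lo)=2, len(hi)=2, max(lo)=17)
Step 5: insert 47 -> lo=[3, 17, 20] hi=[30, 47] -> (len(lo)=3, len(hi)=2, max(lo)=20)
Step 6: insert 10 -> lo=[3, 10, 17] hi=[20, 30, 47] -> (len(lo)=3, len(hi)=3, max(lo)=17)
Step 7: insert 11 -> lo=[3, 10, 11, 17] hi=[20, 30, 47] -> (len(lo)=4, len(hi)=3, max(lo)=17)
Step 8: insert 24 -> lo=[3, 10, 11, 17] hi=[20, 24, 30, 47] -> (len(lo)=4, len(hi)=4, max(lo)=17)
Step 9: insert 13 -> lo=[3, 10, 11, 13, 17] hi=[20, 24, 30, 47] -> (len(lo)=5, len(hi)=4, max(lo)=17)

Answer: (1,0,3) (1,1,3) (2,1,20) (2,2,17) (3,2,20) (3,3,17) (4,3,17) (4,4,17) (5,4,17)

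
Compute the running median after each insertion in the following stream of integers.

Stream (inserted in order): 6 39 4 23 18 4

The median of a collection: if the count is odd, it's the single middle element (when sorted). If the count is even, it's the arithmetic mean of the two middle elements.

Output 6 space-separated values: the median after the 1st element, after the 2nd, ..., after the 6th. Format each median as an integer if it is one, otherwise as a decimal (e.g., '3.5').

Answer: 6 22.5 6 14.5 18 12

Derivation:
Step 1: insert 6 -> lo=[6] (size 1, max 6) hi=[] (size 0) -> median=6
Step 2: insert 39 -> lo=[6] (size 1, max 6) hi=[39] (size 1, min 39) -> median=22.5
Step 3: insert 4 -> lo=[4, 6] (size 2, max 6) hi=[39] (size 1, min 39) -> median=6
Step 4: insert 23 -> lo=[4, 6] (size 2, max 6) hi=[23, 39] (size 2, min 23) -> median=14.5
Step 5: insert 18 -> lo=[4, 6, 18] (size 3, max 18) hi=[23, 39] (size 2, min 23) -> median=18
Step 6: insert 4 -> lo=[4, 4, 6] (size 3, max 6) hi=[18, 23, 39] (size 3, min 18) -> median=12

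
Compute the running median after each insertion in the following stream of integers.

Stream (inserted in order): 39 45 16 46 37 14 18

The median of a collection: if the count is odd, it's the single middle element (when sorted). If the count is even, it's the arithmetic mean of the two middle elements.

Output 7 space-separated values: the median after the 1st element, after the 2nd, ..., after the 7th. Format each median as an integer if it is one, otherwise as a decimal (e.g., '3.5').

Step 1: insert 39 -> lo=[39] (size 1, max 39) hi=[] (size 0) -> median=39
Step 2: insert 45 -> lo=[39] (size 1, max 39) hi=[45] (size 1, min 45) -> median=42
Step 3: insert 16 -> lo=[16, 39] (size 2, max 39) hi=[45] (size 1, min 45) -> median=39
Step 4: insert 46 -> lo=[16, 39] (size 2, max 39) hi=[45, 46] (size 2, min 45) -> median=42
Step 5: insert 37 -> lo=[16, 37, 39] (size 3, max 39) hi=[45, 46] (size 2, min 45) -> median=39
Step 6: insert 14 -> lo=[14, 16, 37] (size 3, max 37) hi=[39, 45, 46] (size 3, min 39) -> median=38
Step 7: insert 18 -> lo=[14, 16, 18, 37] (size 4, max 37) hi=[39, 45, 46] (size 3, min 39) -> median=37

Answer: 39 42 39 42 39 38 37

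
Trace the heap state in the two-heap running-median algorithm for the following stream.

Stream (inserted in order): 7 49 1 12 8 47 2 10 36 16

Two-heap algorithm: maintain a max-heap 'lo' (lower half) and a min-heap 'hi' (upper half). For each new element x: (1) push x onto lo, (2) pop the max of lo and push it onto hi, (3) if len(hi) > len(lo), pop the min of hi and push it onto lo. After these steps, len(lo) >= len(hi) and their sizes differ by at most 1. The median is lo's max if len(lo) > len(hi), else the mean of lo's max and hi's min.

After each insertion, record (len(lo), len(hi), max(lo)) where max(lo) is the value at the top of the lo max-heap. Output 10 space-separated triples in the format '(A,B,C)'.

Answer: (1,0,7) (1,1,7) (2,1,7) (2,2,7) (3,2,8) (3,3,8) (4,3,8) (4,4,8) (5,4,10) (5,5,10)

Derivation:
Step 1: insert 7 -> lo=[7] hi=[] -> (len(lo)=1, len(hi)=0, max(lo)=7)
Step 2: insert 49 -> lo=[7] hi=[49] -> (len(lo)=1, len(hi)=1, max(lo)=7)
Step 3: insert 1 -> lo=[1, 7] hi=[49] -> (len(lo)=2, len(hi)=1, max(lo)=7)
Step 4: insert 12 -> lo=[1, 7] hi=[12, 49] -> (len(lo)=2, len(hi)=2, max(lo)=7)
Step 5: insert 8 -> lo=[1, 7, 8] hi=[12, 49] -> (len(lo)=3, len(hi)=2, max(lo)=8)
Step 6: insert 47 -> lo=[1, 7, 8] hi=[12, 47, 49] -> (len(lo)=3, len(hi)=3, max(lo)=8)
Step 7: insert 2 -> lo=[1, 2, 7, 8] hi=[12, 47, 49] -> (len(lo)=4, len(hi)=3, max(lo)=8)
Step 8: insert 10 -> lo=[1, 2, 7, 8] hi=[10, 12, 47, 49] -> (len(lo)=4, len(hi)=4, max(lo)=8)
Step 9: insert 36 -> lo=[1, 2, 7, 8, 10] hi=[12, 36, 47, 49] -> (len(lo)=5, len(hi)=4, max(lo)=10)
Step 10: insert 16 -> lo=[1, 2, 7, 8, 10] hi=[12, 16, 36, 47, 49] -> (len(lo)=5, len(hi)=5, max(lo)=10)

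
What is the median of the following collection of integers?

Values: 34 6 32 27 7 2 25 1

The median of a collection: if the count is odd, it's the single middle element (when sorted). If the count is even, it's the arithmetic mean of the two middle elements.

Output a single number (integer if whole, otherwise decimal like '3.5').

Answer: 16

Derivation:
Step 1: insert 34 -> lo=[34] (size 1, max 34) hi=[] (size 0) -> median=34
Step 2: insert 6 -> lo=[6] (size 1, max 6) hi=[34] (size 1, min 34) -> median=20
Step 3: insert 32 -> lo=[6, 32] (size 2, max 32) hi=[34] (size 1, min 34) -> median=32
Step 4: insert 27 -> lo=[6, 27] (size 2, max 27) hi=[32, 34] (size 2, min 32) -> median=29.5
Step 5: insert 7 -> lo=[6, 7, 27] (size 3, max 27) hi=[32, 34] (size 2, min 32) -> median=27
Step 6: insert 2 -> lo=[2, 6, 7] (size 3, max 7) hi=[27, 32, 34] (size 3, min 27) -> median=17
Step 7: insert 25 -> lo=[2, 6, 7, 25] (size 4, max 25) hi=[27, 32, 34] (size 3, min 27) -> median=25
Step 8: insert 1 -> lo=[1, 2, 6, 7] (size 4, max 7) hi=[25, 27, 32, 34] (size 4, min 25) -> median=16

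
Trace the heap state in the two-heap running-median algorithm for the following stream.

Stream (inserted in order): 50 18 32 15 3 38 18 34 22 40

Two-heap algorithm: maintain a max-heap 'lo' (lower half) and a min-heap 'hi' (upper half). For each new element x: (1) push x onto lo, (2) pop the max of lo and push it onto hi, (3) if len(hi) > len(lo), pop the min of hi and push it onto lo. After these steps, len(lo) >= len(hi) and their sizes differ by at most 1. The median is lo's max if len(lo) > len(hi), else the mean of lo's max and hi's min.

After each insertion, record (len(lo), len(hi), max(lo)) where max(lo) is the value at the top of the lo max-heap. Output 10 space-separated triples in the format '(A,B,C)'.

Answer: (1,0,50) (1,1,18) (2,1,32) (2,2,18) (3,2,18) (3,3,18) (4,3,18) (4,4,18) (5,4,22) (5,5,22)

Derivation:
Step 1: insert 50 -> lo=[50] hi=[] -> (len(lo)=1, len(hi)=0, max(lo)=50)
Step 2: insert 18 -> lo=[18] hi=[50] -> (len(lo)=1, len(hi)=1, max(lo)=18)
Step 3: insert 32 -> lo=[18, 32] hi=[50] -> (len(lo)=2, len(hi)=1, max(lo)=32)
Step 4: insert 15 -> lo=[15, 18] hi=[32, 50] -> (len(lo)=2, len(hi)=2, max(lo)=18)
Step 5: insert 3 -> lo=[3, 15, 18] hi=[32, 50] -> (len(lo)=3, len(hi)=2, max(lo)=18)
Step 6: insert 38 -> lo=[3, 15, 18] hi=[32, 38, 50] -> (len(lo)=3, len(hi)=3, max(lo)=18)
Step 7: insert 18 -> lo=[3, 15, 18, 18] hi=[32, 38, 50] -> (len(lo)=4, len(hi)=3, max(lo)=18)
Step 8: insert 34 -> lo=[3, 15, 18, 18] hi=[32, 34, 38, 50] -> (len(lo)=4, len(hi)=4, max(lo)=18)
Step 9: insert 22 -> lo=[3, 15, 18, 18, 22] hi=[32, 34, 38, 50] -> (len(lo)=5, len(hi)=4, max(lo)=22)
Step 10: insert 40 -> lo=[3, 15, 18, 18, 22] hi=[32, 34, 38, 40, 50] -> (len(lo)=5, len(hi)=5, max(lo)=22)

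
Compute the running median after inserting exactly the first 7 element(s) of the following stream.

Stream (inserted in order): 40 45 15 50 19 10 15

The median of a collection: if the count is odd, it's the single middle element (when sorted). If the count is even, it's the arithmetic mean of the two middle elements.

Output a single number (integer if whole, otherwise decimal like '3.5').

Answer: 19

Derivation:
Step 1: insert 40 -> lo=[40] (size 1, max 40) hi=[] (size 0) -> median=40
Step 2: insert 45 -> lo=[40] (size 1, max 40) hi=[45] (size 1, min 45) -> median=42.5
Step 3: insert 15 -> lo=[15, 40] (size 2, max 40) hi=[45] (size 1, min 45) -> median=40
Step 4: insert 50 -> lo=[15, 40] (size 2, max 40) hi=[45, 50] (size 2, min 45) -> median=42.5
Step 5: insert 19 -> lo=[15, 19, 40] (size 3, max 40) hi=[45, 50] (size 2, min 45) -> median=40
Step 6: insert 10 -> lo=[10, 15, 19] (size 3, max 19) hi=[40, 45, 50] (size 3, min 40) -> median=29.5
Step 7: insert 15 -> lo=[10, 15, 15, 19] (size 4, max 19) hi=[40, 45, 50] (size 3, min 40) -> median=19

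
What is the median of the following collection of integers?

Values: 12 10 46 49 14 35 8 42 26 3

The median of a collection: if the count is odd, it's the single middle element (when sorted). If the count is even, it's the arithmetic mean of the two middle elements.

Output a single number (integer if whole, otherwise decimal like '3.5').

Step 1: insert 12 -> lo=[12] (size 1, max 12) hi=[] (size 0) -> median=12
Step 2: insert 10 -> lo=[10] (size 1, max 10) hi=[12] (size 1, min 12) -> median=11
Step 3: insert 46 -> lo=[10, 12] (size 2, max 12) hi=[46] (size 1, min 46) -> median=12
Step 4: insert 49 -> lo=[10, 12] (size 2, max 12) hi=[46, 49] (size 2, min 46) -> median=29
Step 5: insert 14 -> lo=[10, 12, 14] (size 3, max 14) hi=[46, 49] (size 2, min 46) -> median=14
Step 6: insert 35 -> lo=[10, 12, 14] (size 3, max 14) hi=[35, 46, 49] (size 3, min 35) -> median=24.5
Step 7: insert 8 -> lo=[8, 10, 12, 14] (size 4, max 14) hi=[35, 46, 49] (size 3, min 35) -> median=14
Step 8: insert 42 -> lo=[8, 10, 12, 14] (size 4, max 14) hi=[35, 42, 46, 49] (size 4, min 35) -> median=24.5
Step 9: insert 26 -> lo=[8, 10, 12, 14, 26] (size 5, max 26) hi=[35, 42, 46, 49] (size 4, min 35) -> median=26
Step 10: insert 3 -> lo=[3, 8, 10, 12, 14] (size 5, max 14) hi=[26, 35, 42, 46, 49] (size 5, min 26) -> median=20

Answer: 20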